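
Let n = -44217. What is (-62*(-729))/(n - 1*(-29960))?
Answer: -45198/14257 ≈ -3.1702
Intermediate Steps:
(-62*(-729))/(n - 1*(-29960)) = (-62*(-729))/(-44217 - 1*(-29960)) = 45198/(-44217 + 29960) = 45198/(-14257) = 45198*(-1/14257) = -45198/14257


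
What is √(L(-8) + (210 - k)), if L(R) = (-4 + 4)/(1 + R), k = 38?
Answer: 2*√43 ≈ 13.115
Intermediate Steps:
L(R) = 0 (L(R) = 0/(1 + R) = 0)
√(L(-8) + (210 - k)) = √(0 + (210 - 1*38)) = √(0 + (210 - 38)) = √(0 + 172) = √172 = 2*√43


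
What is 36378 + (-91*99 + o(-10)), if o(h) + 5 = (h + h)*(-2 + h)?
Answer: 27604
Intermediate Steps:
o(h) = -5 + 2*h*(-2 + h) (o(h) = -5 + (h + h)*(-2 + h) = -5 + (2*h)*(-2 + h) = -5 + 2*h*(-2 + h))
36378 + (-91*99 + o(-10)) = 36378 + (-91*99 + (-5 - 4*(-10) + 2*(-10)²)) = 36378 + (-9009 + (-5 + 40 + 2*100)) = 36378 + (-9009 + (-5 + 40 + 200)) = 36378 + (-9009 + 235) = 36378 - 8774 = 27604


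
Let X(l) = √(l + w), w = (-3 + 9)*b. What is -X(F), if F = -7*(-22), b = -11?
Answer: -2*√22 ≈ -9.3808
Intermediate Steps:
F = 154
w = -66 (w = (-3 + 9)*(-11) = 6*(-11) = -66)
X(l) = √(-66 + l) (X(l) = √(l - 66) = √(-66 + l))
-X(F) = -√(-66 + 154) = -√88 = -2*√22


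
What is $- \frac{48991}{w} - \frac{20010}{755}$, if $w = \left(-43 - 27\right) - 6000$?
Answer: $- \frac{16894499}{916570} \approx -18.432$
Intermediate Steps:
$w = -6070$ ($w = -70 - 6000 = -6070$)
$- \frac{48991}{w} - \frac{20010}{755} = - \frac{48991}{-6070} - \frac{20010}{755} = \left(-48991\right) \left(- \frac{1}{6070}\right) - \frac{4002}{151} = \frac{48991}{6070} - \frac{4002}{151} = - \frac{16894499}{916570}$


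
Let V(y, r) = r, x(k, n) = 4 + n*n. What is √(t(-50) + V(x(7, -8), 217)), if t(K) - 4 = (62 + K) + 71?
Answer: 4*√19 ≈ 17.436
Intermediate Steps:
t(K) = 137 + K (t(K) = 4 + ((62 + K) + 71) = 4 + (133 + K) = 137 + K)
x(k, n) = 4 + n²
√(t(-50) + V(x(7, -8), 217)) = √((137 - 50) + 217) = √(87 + 217) = √304 = 4*√19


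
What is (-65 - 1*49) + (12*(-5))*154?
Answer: -9354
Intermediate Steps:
(-65 - 1*49) + (12*(-5))*154 = (-65 - 49) - 60*154 = -114 - 9240 = -9354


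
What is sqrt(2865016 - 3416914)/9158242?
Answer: 3*I*sqrt(61322)/9158242 ≈ 8.1118e-5*I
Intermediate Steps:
sqrt(2865016 - 3416914)/9158242 = sqrt(-551898)*(1/9158242) = (3*I*sqrt(61322))*(1/9158242) = 3*I*sqrt(61322)/9158242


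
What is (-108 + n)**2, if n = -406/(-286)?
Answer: 232288081/20449 ≈ 11359.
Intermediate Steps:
n = 203/143 (n = -406*(-1/286) = 203/143 ≈ 1.4196)
(-108 + n)**2 = (-108 + 203/143)**2 = (-15241/143)**2 = 232288081/20449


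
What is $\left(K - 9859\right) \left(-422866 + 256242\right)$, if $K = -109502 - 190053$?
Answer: $51555798336$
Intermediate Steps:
$K = -299555$
$\left(K - 9859\right) \left(-422866 + 256242\right) = \left(-299555 - 9859\right) \left(-422866 + 256242\right) = \left(-309414\right) \left(-166624\right) = 51555798336$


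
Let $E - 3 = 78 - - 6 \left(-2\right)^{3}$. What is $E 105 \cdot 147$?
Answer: $509355$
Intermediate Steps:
$E = 33$ ($E = 3 + \left(78 - - 6 \left(-2\right)^{3}\right) = 3 + \left(78 - \left(-6\right) \left(-8\right)\right) = 3 + \left(78 - 48\right) = 3 + 30 = 33$)
$E 105 \cdot 147 = 33 \cdot 105 \cdot 147 = 3465 \cdot 147 = 509355$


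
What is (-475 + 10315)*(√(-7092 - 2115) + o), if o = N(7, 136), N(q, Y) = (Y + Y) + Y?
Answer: 4014720 + 29520*I*√1023 ≈ 4.0147e+6 + 9.4418e+5*I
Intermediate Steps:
N(q, Y) = 3*Y (N(q, Y) = 2*Y + Y = 3*Y)
o = 408 (o = 3*136 = 408)
(-475 + 10315)*(√(-7092 - 2115) + o) = (-475 + 10315)*(√(-7092 - 2115) + 408) = 9840*(√(-9207) + 408) = 9840*(3*I*√1023 + 408) = 9840*(408 + 3*I*√1023) = 4014720 + 29520*I*√1023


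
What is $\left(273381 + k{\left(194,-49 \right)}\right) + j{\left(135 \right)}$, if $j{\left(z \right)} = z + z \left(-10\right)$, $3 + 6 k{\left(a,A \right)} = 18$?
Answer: $\frac{544337}{2} \approx 2.7217 \cdot 10^{5}$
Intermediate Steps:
$k{\left(a,A \right)} = \frac{5}{2}$ ($k{\left(a,A \right)} = - \frac{1}{2} + \frac{1}{6} \cdot 18 = - \frac{1}{2} + 3 = \frac{5}{2}$)
$j{\left(z \right)} = - 9 z$ ($j{\left(z \right)} = z - 10 z = - 9 z$)
$\left(273381 + k{\left(194,-49 \right)}\right) + j{\left(135 \right)} = \left(273381 + \frac{5}{2}\right) - 1215 = \frac{546767}{2} - 1215 = \frac{544337}{2}$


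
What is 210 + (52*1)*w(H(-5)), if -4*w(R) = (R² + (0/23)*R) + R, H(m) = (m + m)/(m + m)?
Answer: 184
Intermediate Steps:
H(m) = 1 (H(m) = (2*m)/((2*m)) = (2*m)*(1/(2*m)) = 1)
w(R) = -R/4 - R²/4 (w(R) = -((R² + (0/23)*R) + R)/4 = -((R² + (0*(1/23))*R) + R)/4 = -((R² + 0*R) + R)/4 = -((R² + 0) + R)/4 = -(R² + R)/4 = -(R + R²)/4 = -R/4 - R²/4)
210 + (52*1)*w(H(-5)) = 210 + (52*1)*(-¼*1*(1 + 1)) = 210 + 52*(-¼*1*2) = 210 + 52*(-½) = 210 - 26 = 184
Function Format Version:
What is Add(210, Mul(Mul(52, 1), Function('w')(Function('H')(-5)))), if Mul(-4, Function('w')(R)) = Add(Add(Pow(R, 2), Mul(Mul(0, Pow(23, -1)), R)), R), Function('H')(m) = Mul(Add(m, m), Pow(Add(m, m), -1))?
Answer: 184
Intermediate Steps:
Function('H')(m) = 1 (Function('H')(m) = Mul(Mul(2, m), Pow(Mul(2, m), -1)) = Mul(Mul(2, m), Mul(Rational(1, 2), Pow(m, -1))) = 1)
Function('w')(R) = Add(Mul(Rational(-1, 4), R), Mul(Rational(-1, 4), Pow(R, 2))) (Function('w')(R) = Mul(Rational(-1, 4), Add(Add(Pow(R, 2), Mul(Mul(0, Pow(23, -1)), R)), R)) = Mul(Rational(-1, 4), Add(Add(Pow(R, 2), Mul(Mul(0, Rational(1, 23)), R)), R)) = Mul(Rational(-1, 4), Add(Add(Pow(R, 2), Mul(0, R)), R)) = Mul(Rational(-1, 4), Add(Add(Pow(R, 2), 0), R)) = Mul(Rational(-1, 4), Add(Pow(R, 2), R)) = Mul(Rational(-1, 4), Add(R, Pow(R, 2))) = Add(Mul(Rational(-1, 4), R), Mul(Rational(-1, 4), Pow(R, 2))))
Add(210, Mul(Mul(52, 1), Function('w')(Function('H')(-5)))) = Add(210, Mul(Mul(52, 1), Mul(Rational(-1, 4), 1, Add(1, 1)))) = Add(210, Mul(52, Mul(Rational(-1, 4), 1, 2))) = Add(210, Mul(52, Rational(-1, 2))) = Add(210, -26) = 184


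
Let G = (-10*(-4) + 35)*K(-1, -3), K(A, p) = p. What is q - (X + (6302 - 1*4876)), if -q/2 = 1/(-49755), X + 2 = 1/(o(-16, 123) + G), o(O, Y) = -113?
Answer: -23947628129/16817190 ≈ -1424.0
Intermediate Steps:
G = -225 (G = (-10*(-4) + 35)*(-3) = (40 + 35)*(-3) = 75*(-3) = -225)
X = -677/338 (X = -2 + 1/(-113 - 225) = -2 + 1/(-338) = -2 - 1/338 = -677/338 ≈ -2.0030)
q = 2/49755 (q = -2/(-49755) = -2*(-1/49755) = 2/49755 ≈ 4.0197e-5)
q - (X + (6302 - 1*4876)) = 2/49755 - (-677/338 + (6302 - 1*4876)) = 2/49755 - (-677/338 + (6302 - 4876)) = 2/49755 - (-677/338 + 1426) = 2/49755 - 1*481311/338 = 2/49755 - 481311/338 = -23947628129/16817190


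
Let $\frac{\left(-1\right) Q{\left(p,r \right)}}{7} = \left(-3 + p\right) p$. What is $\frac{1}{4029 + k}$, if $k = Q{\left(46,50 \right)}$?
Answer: $- \frac{1}{9817} \approx -0.00010186$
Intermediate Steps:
$Q{\left(p,r \right)} = - 7 p \left(-3 + p\right)$ ($Q{\left(p,r \right)} = - 7 \left(-3 + p\right) p = - 7 p \left(-3 + p\right)$)
$k = -13846$ ($k = 7 \cdot 46 \left(3 - 46\right) = 7 \cdot 46 \left(-43\right) = -13846$)
$\frac{1}{4029 + k} = \frac{1}{4029 - 13846} = \frac{1}{-9817} = - \frac{1}{9817}$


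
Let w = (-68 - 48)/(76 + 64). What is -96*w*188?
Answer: 523392/35 ≈ 14954.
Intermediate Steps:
w = -29/35 (w = -116/140 = -116*1/140 = -29/35 ≈ -0.82857)
-96*w*188 = -96*(-29/35)*188 = (2784/35)*188 = 523392/35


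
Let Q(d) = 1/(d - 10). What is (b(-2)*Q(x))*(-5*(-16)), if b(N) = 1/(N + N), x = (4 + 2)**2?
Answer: -10/13 ≈ -0.76923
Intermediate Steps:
x = 36 (x = 6**2 = 36)
b(N) = 1/(2*N)
Q(d) = 1/(-10 + d)
(b(-2)*Q(x))*(-5*(-16)) = (((1/2)/(-2))/(-10 + 36))*(-5*(-16)) = (((1/2)*(-1/2))/26)*80 = -1/4*1/26*80 = -1/104*80 = -10/13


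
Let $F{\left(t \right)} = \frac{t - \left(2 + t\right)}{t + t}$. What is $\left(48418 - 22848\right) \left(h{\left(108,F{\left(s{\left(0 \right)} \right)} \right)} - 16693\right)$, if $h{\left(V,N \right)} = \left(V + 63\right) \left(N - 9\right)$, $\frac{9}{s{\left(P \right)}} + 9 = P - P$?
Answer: $-461819770$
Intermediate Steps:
$s{\left(P \right)} = -1$ ($s{\left(P \right)} = \frac{9}{-9 + \left(P - P\right)} = \frac{9}{-9 + 0} = \frac{9}{-9} = 9 \left(- \frac{1}{9}\right) = -1$)
$F{\left(t \right)} = - \frac{1}{t}$ ($F{\left(t \right)} = - \frac{2}{2 t} = - 2 \frac{1}{2 t} = - \frac{1}{t}$)
$h{\left(V,N \right)} = \left(-9 + N\right) \left(63 + V\right)$ ($h{\left(V,N \right)} = \left(63 + V\right) \left(-9 + N\right) = \left(-9 + N\right) \left(63 + V\right)$)
$\left(48418 - 22848\right) \left(h{\left(108,F{\left(s{\left(0 \right)} \right)} \right)} - 16693\right) = \left(48418 - 22848\right) \left(\left(-567 - 972 + 63 \left(- \frac{1}{-1}\right) + - \frac{1}{-1} \cdot 108\right) - 16693\right) = 25570 \left(\left(-567 - 972 + 63 \left(\left(-1\right) \left(-1\right)\right) + \left(-1\right) \left(-1\right) 108\right) - 16693\right) = 25570 \left(\left(-567 - 972 + 63 \cdot 1 + 1 \cdot 108\right) - 16693\right) = 25570 \left(\left(-567 - 972 + 63 + 108\right) - 16693\right) = 25570 \left(-1368 - 16693\right) = 25570 \left(-18061\right) = -461819770$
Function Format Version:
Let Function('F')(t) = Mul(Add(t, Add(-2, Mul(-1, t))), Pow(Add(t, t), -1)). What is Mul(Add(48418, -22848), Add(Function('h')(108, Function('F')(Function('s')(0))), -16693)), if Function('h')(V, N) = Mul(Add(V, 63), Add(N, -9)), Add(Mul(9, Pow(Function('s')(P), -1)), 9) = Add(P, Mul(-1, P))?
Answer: -461819770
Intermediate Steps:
Function('s')(P) = -1 (Function('s')(P) = Mul(9, Pow(Add(-9, Add(P, Mul(-1, P))), -1)) = Mul(9, Pow(Add(-9, 0), -1)) = Mul(9, Pow(-9, -1)) = Mul(9, Rational(-1, 9)) = -1)
Function('F')(t) = Mul(-1, Pow(t, -1)) (Function('F')(t) = Mul(-2, Pow(Mul(2, t), -1)) = Mul(-2, Mul(Rational(1, 2), Pow(t, -1))) = Mul(-1, Pow(t, -1)))
Function('h')(V, N) = Mul(Add(-9, N), Add(63, V)) (Function('h')(V, N) = Mul(Add(63, V), Add(-9, N)) = Mul(Add(-9, N), Add(63, V)))
Mul(Add(48418, -22848), Add(Function('h')(108, Function('F')(Function('s')(0))), -16693)) = Mul(Add(48418, -22848), Add(Add(-567, Mul(-9, 108), Mul(63, Mul(-1, Pow(-1, -1))), Mul(Mul(-1, Pow(-1, -1)), 108)), -16693)) = Mul(25570, Add(Add(-567, -972, Mul(63, Mul(-1, -1)), Mul(Mul(-1, -1), 108)), -16693)) = Mul(25570, Add(Add(-567, -972, Mul(63, 1), Mul(1, 108)), -16693)) = Mul(25570, Add(Add(-567, -972, 63, 108), -16693)) = Mul(25570, Add(-1368, -16693)) = Mul(25570, -18061) = -461819770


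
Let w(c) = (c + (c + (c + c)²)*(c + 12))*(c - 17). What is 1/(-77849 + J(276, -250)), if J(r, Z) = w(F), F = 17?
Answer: -1/77849 ≈ -1.2845e-5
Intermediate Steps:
w(c) = (-17 + c)*(c + (12 + c)*(c + 4*c²)) (w(c) = (c + (c + (2*c)²)*(12 + c))*(-17 + c) = (c + (c + 4*c²)*(12 + c))*(-17 + c) = (c + (12 + c)*(c + 4*c²))*(-17 + c) = (-17 + c)*(c + (12 + c)*(c + 4*c²)))
J(r, Z) = 0 (J(r, Z) = 17*(-221 - 820*17 - 19*17² + 4*17³) = 17*(-221 - 13940 - 19*289 + 4*4913) = 17*(-221 - 13940 - 5491 + 19652) = 17*0 = 0)
1/(-77849 + J(276, -250)) = 1/(-77849 + 0) = 1/(-77849) = -1/77849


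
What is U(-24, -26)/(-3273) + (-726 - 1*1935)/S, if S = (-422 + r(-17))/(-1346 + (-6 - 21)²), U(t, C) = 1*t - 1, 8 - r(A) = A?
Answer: -5373722576/1299381 ≈ -4135.6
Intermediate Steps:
r(A) = 8 - A
U(t, C) = -1 + t (U(t, C) = t - 1 = -1 + t)
S = 397/617 (S = (-422 + (8 - 1*(-17)))/(-1346 + (-6 - 21)²) = (-422 + (8 + 17))/(-1346 + (-27)²) = (-422 + 25)/(-1346 + 729) = -397/(-617) = -397*(-1/617) = 397/617 ≈ 0.64344)
U(-24, -26)/(-3273) + (-726 - 1*1935)/S = (-1 - 24)/(-3273) + (-726 - 1*1935)/(397/617) = -25*(-1/3273) + (-726 - 1935)*(617/397) = 25/3273 - 2661*617/397 = 25/3273 - 1641837/397 = -5373722576/1299381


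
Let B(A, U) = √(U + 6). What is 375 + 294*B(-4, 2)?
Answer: 375 + 588*√2 ≈ 1206.6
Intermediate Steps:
B(A, U) = √(6 + U)
375 + 294*B(-4, 2) = 375 + 294*√(6 + 2) = 375 + 294*√8 = 375 + 294*(2*√2) = 375 + 588*√2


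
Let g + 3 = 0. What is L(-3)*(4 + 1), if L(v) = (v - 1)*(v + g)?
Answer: 120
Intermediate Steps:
g = -3 (g = -3 + 0 = -3)
L(v) = (-1 + v)*(-3 + v) (L(v) = (v - 1)*(v - 3) = (-1 + v)*(-3 + v))
L(-3)*(4 + 1) = (3 + (-3)² - 4*(-3))*(4 + 1) = (3 + 9 + 12)*5 = 24*5 = 120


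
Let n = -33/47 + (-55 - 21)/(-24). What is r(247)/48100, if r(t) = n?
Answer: 139/2712840 ≈ 5.1238e-5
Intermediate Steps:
n = 695/282 (n = -33*1/47 - 76*(-1/24) = -33/47 + 19/6 = 695/282 ≈ 2.4645)
r(t) = 695/282
r(247)/48100 = (695/282)/48100 = (695/282)*(1/48100) = 139/2712840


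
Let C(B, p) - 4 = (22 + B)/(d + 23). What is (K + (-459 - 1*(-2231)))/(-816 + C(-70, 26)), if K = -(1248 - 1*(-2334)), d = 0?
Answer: 20815/9362 ≈ 2.2234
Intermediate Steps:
K = -3582 (K = -(1248 + 2334) = -1*3582 = -3582)
C(B, p) = 114/23 + B/23 (C(B, p) = 4 + (22 + B)/(0 + 23) = 4 + (22 + B)/23 = 4 + (22 + B)*(1/23) = 4 + (22/23 + B/23) = 114/23 + B/23)
(K + (-459 - 1*(-2231)))/(-816 + C(-70, 26)) = (-3582 + (-459 - 1*(-2231)))/(-816 + (114/23 + (1/23)*(-70))) = (-3582 + (-459 + 2231))/(-816 + (114/23 - 70/23)) = (-3582 + 1772)/(-816 + 44/23) = -1810/(-18724/23) = -1810*(-23/18724) = 20815/9362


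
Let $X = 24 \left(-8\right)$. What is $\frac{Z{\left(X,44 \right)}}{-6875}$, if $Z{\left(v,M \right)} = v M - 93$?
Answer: $\frac{8541}{6875} \approx 1.2423$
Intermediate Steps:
$X = -192$
$Z{\left(v,M \right)} = -93 + M v$ ($Z{\left(v,M \right)} = M v - 93 = -93 + M v$)
$\frac{Z{\left(X,44 \right)}}{-6875} = \frac{-93 + 44 \left(-192\right)}{-6875} = \left(-93 - 8448\right) \left(- \frac{1}{6875}\right) = \left(-8541\right) \left(- \frac{1}{6875}\right) = \frac{8541}{6875}$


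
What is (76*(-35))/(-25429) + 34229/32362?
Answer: 956492161/822933298 ≈ 1.1623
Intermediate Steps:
(76*(-35))/(-25429) + 34229/32362 = -2660*(-1/25429) + 34229*(1/32362) = 2660/25429 + 34229/32362 = 956492161/822933298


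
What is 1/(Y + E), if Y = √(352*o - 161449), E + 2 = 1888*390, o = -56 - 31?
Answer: 736318/542164389197 - I*√192073/542164389197 ≈ 1.3581e-6 - 8.0836e-10*I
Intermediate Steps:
o = -87
E = 736318 (E = -2 + 1888*390 = -2 + 736320 = 736318)
Y = I*√192073 (Y = √(352*(-87) - 161449) = √(-30624 - 161449) = √(-192073) = I*√192073 ≈ 438.26*I)
1/(Y + E) = 1/(I*√192073 + 736318) = 1/(736318 + I*√192073)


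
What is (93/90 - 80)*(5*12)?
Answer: -4738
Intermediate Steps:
(93/90 - 80)*(5*12) = (93*(1/90) - 80)*60 = (31/30 - 80)*60 = -2369/30*60 = -4738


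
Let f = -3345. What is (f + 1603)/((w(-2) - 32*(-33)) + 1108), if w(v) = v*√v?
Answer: -471211/585363 - 871*I*√2/1170726 ≈ -0.80499 - 0.0010522*I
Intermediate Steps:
w(v) = v^(3/2)
(f + 1603)/((w(-2) - 32*(-33)) + 1108) = (-3345 + 1603)/(((-2)^(3/2) - 32*(-33)) + 1108) = -1742/((-2*I*√2 + 1056) + 1108) = -1742/((1056 - 2*I*√2) + 1108) = -1742/(2164 - 2*I*√2)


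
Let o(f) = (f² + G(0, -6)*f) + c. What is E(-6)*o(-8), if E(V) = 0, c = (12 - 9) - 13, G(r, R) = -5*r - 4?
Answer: 0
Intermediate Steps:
G(r, R) = -4 - 5*r
c = -10 (c = 3 - 13 = -10)
o(f) = -10 + f² - 4*f (o(f) = (f² + (-4 - 5*0)*f) - 10 = (f² + (-4 + 0)*f) - 10 = (f² - 4*f) - 10 = -10 + f² - 4*f)
E(-6)*o(-8) = 0*(-10 + (-8)² - 4*(-8)) = 0*(-10 + 64 + 32) = 0*86 = 0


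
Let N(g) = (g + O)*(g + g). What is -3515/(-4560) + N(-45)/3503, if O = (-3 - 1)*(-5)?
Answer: 237611/168144 ≈ 1.4131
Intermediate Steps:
O = 20 (O = -4*(-5) = 20)
N(g) = 2*g*(20 + g) (N(g) = (g + 20)*(g + g) = (20 + g)*(2*g) = 2*g*(20 + g))
-3515/(-4560) + N(-45)/3503 = -3515/(-4560) + (2*(-45)*(20 - 45))/3503 = -3515*(-1/4560) + (2*(-45)*(-25))*(1/3503) = 37/48 + 2250*(1/3503) = 37/48 + 2250/3503 = 237611/168144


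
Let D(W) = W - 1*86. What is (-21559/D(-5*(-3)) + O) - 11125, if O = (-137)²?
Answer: 564283/71 ≈ 7947.6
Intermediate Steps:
D(W) = -86 + W (D(W) = W - 86 = -86 + W)
O = 18769
(-21559/D(-5*(-3)) + O) - 11125 = (-21559/(-86 - 5*(-3)) + 18769) - 11125 = (-21559/(-86 + 15) + 18769) - 11125 = (-21559/(-71) + 18769) - 11125 = (-21559*(-1/71) + 18769) - 11125 = (21559/71 + 18769) - 11125 = 1354158/71 - 11125 = 564283/71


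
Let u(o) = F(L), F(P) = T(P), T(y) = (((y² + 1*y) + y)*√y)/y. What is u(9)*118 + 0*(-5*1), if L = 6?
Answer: 944*√6 ≈ 2312.3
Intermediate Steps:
T(y) = (y² + 2*y)/√y (T(y) = (((y² + y) + y)*√y)/y = (((y + y²) + y)*√y)/y = ((y² + 2*y)*√y)/y = (√y*(y² + 2*y))/y = (y² + 2*y)/√y)
F(P) = √P*(2 + P)
u(o) = 8*√6 (u(o) = √6*(2 + 6) = √6*8 = 8*√6)
u(9)*118 + 0*(-5*1) = (8*√6)*118 + 0*(-5*1) = 944*√6 + 0*(-5) = 944*√6 + 0 = 944*√6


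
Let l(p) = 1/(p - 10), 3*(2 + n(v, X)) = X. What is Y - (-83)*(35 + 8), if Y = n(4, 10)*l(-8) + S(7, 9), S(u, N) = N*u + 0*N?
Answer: 98062/27 ≈ 3631.9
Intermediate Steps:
S(u, N) = N*u (S(u, N) = N*u + 0 = N*u)
n(v, X) = -2 + X/3
l(p) = 1/(-10 + p)
Y = 1699/27 (Y = (-2 + (1/3)*10)/(-10 - 8) + 9*7 = (-2 + 10/3)/(-18) + 63 = (4/3)*(-1/18) + 63 = -2/27 + 63 = 1699/27 ≈ 62.926)
Y - (-83)*(35 + 8) = 1699/27 - (-83)*(35 + 8) = 1699/27 - (-83)*43 = 1699/27 - 1*(-3569) = 1699/27 + 3569 = 98062/27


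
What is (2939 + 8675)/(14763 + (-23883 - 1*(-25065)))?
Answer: 11614/15945 ≈ 0.72838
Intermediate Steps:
(2939 + 8675)/(14763 + (-23883 - 1*(-25065))) = 11614/(14763 + (-23883 + 25065)) = 11614/(14763 + 1182) = 11614/15945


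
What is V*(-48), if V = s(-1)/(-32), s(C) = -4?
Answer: -6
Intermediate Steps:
V = ⅛ (V = -4/(-32) = -4*(-1/32) = ⅛ ≈ 0.12500)
V*(-48) = (⅛)*(-48) = -6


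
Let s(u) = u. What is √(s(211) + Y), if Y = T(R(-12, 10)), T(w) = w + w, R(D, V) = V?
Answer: √231 ≈ 15.199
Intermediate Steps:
T(w) = 2*w
Y = 20 (Y = 2*10 = 20)
√(s(211) + Y) = √(211 + 20) = √231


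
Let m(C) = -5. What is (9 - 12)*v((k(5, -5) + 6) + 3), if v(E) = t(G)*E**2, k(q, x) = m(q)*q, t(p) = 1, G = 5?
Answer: -768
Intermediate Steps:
k(q, x) = -5*q
v(E) = E**2 (v(E) = 1*E**2 = E**2)
(9 - 12)*v((k(5, -5) + 6) + 3) = (9 - 12)*((-5*5 + 6) + 3)**2 = -3*((-25 + 6) + 3)**2 = -3*(-19 + 3)**2 = -3*(-16)**2 = -3*256 = -768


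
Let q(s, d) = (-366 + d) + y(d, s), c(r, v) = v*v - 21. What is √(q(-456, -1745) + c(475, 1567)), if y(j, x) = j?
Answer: 2*√612903 ≈ 1565.8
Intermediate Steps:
c(r, v) = -21 + v² (c(r, v) = v² - 21 = -21 + v²)
q(s, d) = -366 + 2*d (q(s, d) = (-366 + d) + d = -366 + 2*d)
√(q(-456, -1745) + c(475, 1567)) = √((-366 + 2*(-1745)) + (-21 + 1567²)) = √((-366 - 3490) + (-21 + 2455489)) = √(-3856 + 2455468) = √2451612 = 2*√612903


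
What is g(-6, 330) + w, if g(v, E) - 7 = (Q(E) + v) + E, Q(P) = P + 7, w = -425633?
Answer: -424965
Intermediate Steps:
Q(P) = 7 + P
g(v, E) = 14 + v + 2*E (g(v, E) = 7 + (((7 + E) + v) + E) = 7 + ((7 + E + v) + E) = 7 + (7 + v + 2*E) = 14 + v + 2*E)
g(-6, 330) + w = (14 - 6 + 2*330) - 425633 = (14 - 6 + 660) - 425633 = 668 - 425633 = -424965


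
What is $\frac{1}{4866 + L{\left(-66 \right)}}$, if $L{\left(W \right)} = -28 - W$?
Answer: $\frac{1}{4904} \approx 0.00020392$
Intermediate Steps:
$\frac{1}{4866 + L{\left(-66 \right)}} = \frac{1}{4866 - -38} = \frac{1}{4866 + \left(-28 + 66\right)} = \frac{1}{4866 + 38} = \frac{1}{4904}$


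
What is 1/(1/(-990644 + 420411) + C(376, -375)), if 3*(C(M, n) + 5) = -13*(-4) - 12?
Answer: 1710699/14255822 ≈ 0.12000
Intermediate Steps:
C(M, n) = 25/3 (C(M, n) = -5 + (-13*(-4) - 12)/3 = -5 + (52 - 12)/3 = -5 + (1/3)*40 = -5 + 40/3 = 25/3)
1/(1/(-990644 + 420411) + C(376, -375)) = 1/(1/(-990644 + 420411) + 25/3) = 1/(1/(-570233) + 25/3) = 1/(-1/570233 + 25/3) = 1/(14255822/1710699) = 1710699/14255822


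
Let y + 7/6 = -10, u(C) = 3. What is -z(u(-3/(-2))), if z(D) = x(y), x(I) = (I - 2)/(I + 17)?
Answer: 79/35 ≈ 2.2571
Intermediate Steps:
y = -67/6 (y = -7/6 - 10 = -67/6 ≈ -11.167)
x(I) = (-2 + I)/(17 + I)
z(D) = -79/35 (z(D) = (-2 - 67/6)/(17 - 67/6) = -79/6/(35/6) = (6/35)*(-79/6) = -79/35)
-z(u(-3/(-2))) = -1*(-79/35) = 79/35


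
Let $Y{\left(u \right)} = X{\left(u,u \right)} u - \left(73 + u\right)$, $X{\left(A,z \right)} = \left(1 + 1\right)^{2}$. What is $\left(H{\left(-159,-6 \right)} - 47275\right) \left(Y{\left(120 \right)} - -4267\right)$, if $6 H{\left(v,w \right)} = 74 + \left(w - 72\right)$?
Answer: $-215293386$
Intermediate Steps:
$X{\left(A,z \right)} = 4$ ($X{\left(A,z \right)} = 2^{2} = 4$)
$Y{\left(u \right)} = -73 + 3 u$ ($Y{\left(u \right)} = 4 u - \left(73 + u\right) = -73 + 3 u$)
$H{\left(v,w \right)} = \frac{1}{3} + \frac{w}{6}$ ($H{\left(v,w \right)} = \frac{74 + \left(w - 72\right)}{6} = \frac{74 + \left(-72 + w\right)}{6} = \frac{2 + w}{6} = \frac{1}{3} + \frac{w}{6}$)
$\left(H{\left(-159,-6 \right)} - 47275\right) \left(Y{\left(120 \right)} - -4267\right) = \left(\left(\frac{1}{3} + \frac{1}{6} \left(-6\right)\right) - 47275\right) \left(\left(-73 + 3 \cdot 120\right) - -4267\right) = \left(\left(\frac{1}{3} - 1\right) - 47275\right) \left(\left(-73 + 360\right) + \left(-13181 + 17448\right)\right) = \left(- \frac{2}{3} - 47275\right) \left(287 + 4267\right) = \left(- \frac{141827}{3}\right) 4554 = -215293386$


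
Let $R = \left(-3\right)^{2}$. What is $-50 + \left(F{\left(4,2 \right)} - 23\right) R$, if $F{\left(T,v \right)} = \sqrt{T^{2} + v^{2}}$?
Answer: $-257 + 18 \sqrt{5} \approx -216.75$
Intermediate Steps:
$R = 9$
$-50 + \left(F{\left(4,2 \right)} - 23\right) R = -50 + \left(\sqrt{4^{2} + 2^{2}} - 23\right) 9 = -50 + \left(\sqrt{16 + 4} - 23\right) 9 = -50 + \left(\sqrt{20} - 23\right) 9 = -50 + \left(2 \sqrt{5} - 23\right) 9 = -50 + \left(-23 + 2 \sqrt{5}\right) 9 = -50 - \left(207 - 18 \sqrt{5}\right) = -257 + 18 \sqrt{5}$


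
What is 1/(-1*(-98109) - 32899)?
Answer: 1/65210 ≈ 1.5335e-5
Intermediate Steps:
1/(-1*(-98109) - 32899) = 1/(98109 - 32899) = 1/65210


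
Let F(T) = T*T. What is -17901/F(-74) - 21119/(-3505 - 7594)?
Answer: -83035555/60778124 ≈ -1.3662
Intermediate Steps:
F(T) = T²
-17901/F(-74) - 21119/(-3505 - 7594) = -17901/((-74)²) - 21119/(-3505 - 7594) = -17901/5476 - 21119/(-11099) = -17901*1/5476 - 21119*(-1/11099) = -17901/5476 + 21119/11099 = -83035555/60778124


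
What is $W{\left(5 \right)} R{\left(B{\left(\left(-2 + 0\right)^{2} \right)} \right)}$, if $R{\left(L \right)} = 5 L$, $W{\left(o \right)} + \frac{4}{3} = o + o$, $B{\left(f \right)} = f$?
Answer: $\frac{520}{3} \approx 173.33$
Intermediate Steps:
$W{\left(o \right)} = - \frac{4}{3} + 2 o$ ($W{\left(o \right)} = - \frac{4}{3} + \left(o + o\right) = - \frac{4}{3} + 2 o$)
$W{\left(5 \right)} R{\left(B{\left(\left(-2 + 0\right)^{2} \right)} \right)} = \left(- \frac{4}{3} + 2 \cdot 5\right) 5 \left(-2 + 0\right)^{2} = \left(- \frac{4}{3} + 10\right) 5 \left(-2\right)^{2} = \frac{26 \cdot 5 \cdot 4}{3} = \frac{26}{3} \cdot 20 = \frac{520}{3}$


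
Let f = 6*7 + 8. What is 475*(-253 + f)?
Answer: -96425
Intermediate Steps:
f = 50 (f = 42 + 8 = 50)
475*(-253 + f) = 475*(-253 + 50) = 475*(-203) = -96425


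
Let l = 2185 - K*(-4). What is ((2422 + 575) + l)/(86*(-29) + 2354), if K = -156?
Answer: -2279/70 ≈ -32.557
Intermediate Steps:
l = 1561 (l = 2185 - (-156)*(-4) = 2185 - 1*624 = 2185 - 624 = 1561)
((2422 + 575) + l)/(86*(-29) + 2354) = ((2422 + 575) + 1561)/(86*(-29) + 2354) = (2997 + 1561)/(-2494 + 2354) = 4558/(-140) = 4558*(-1/140) = -2279/70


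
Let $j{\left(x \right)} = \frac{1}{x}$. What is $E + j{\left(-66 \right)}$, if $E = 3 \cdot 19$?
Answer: $\frac{3761}{66} \approx 56.985$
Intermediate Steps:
$E = 57$
$E + j{\left(-66 \right)} = 57 + \frac{1}{-66} = 57 - \frac{1}{66} = \frac{3761}{66}$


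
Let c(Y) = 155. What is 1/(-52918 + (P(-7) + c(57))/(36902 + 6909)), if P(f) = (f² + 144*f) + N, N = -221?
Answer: -43811/2318391523 ≈ -1.8897e-5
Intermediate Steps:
P(f) = -221 + f² + 144*f (P(f) = (f² + 144*f) - 221 = -221 + f² + 144*f)
1/(-52918 + (P(-7) + c(57))/(36902 + 6909)) = 1/(-52918 + ((-221 + (-7)² + 144*(-7)) + 155)/(36902 + 6909)) = 1/(-52918 + ((-221 + 49 - 1008) + 155)/43811) = 1/(-52918 + (-1180 + 155)*(1/43811)) = 1/(-52918 - 1025*1/43811) = 1/(-52918 - 1025/43811) = 1/(-2318391523/43811) = -43811/2318391523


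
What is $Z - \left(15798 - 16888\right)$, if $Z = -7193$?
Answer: $-6103$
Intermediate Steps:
$Z - \left(15798 - 16888\right) = -7193 - \left(15798 - 16888\right) = -7193 - -1090 = -7193 + 1090 = -6103$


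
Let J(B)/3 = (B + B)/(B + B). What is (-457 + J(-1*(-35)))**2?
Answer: 206116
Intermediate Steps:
J(B) = 3 (J(B) = 3*((B + B)/(B + B)) = 3*((2*B)/((2*B))) = 3*((2*B)*(1/(2*B))) = 3*1 = 3)
(-457 + J(-1*(-35)))**2 = (-457 + 3)**2 = (-454)**2 = 206116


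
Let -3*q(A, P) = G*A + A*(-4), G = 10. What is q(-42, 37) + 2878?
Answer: 2962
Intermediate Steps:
q(A, P) = -2*A (q(A, P) = -(10*A + A*(-4))/3 = -(10*A - 4*A)/3 = -2*A)
q(-42, 37) + 2878 = -2*(-42) + 2878 = 84 + 2878 = 2962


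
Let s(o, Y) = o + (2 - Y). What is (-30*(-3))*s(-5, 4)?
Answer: -630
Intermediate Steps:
s(o, Y) = 2 + o - Y
(-30*(-3))*s(-5, 4) = (-30*(-3))*(2 - 5 - 1*4) = 90*(2 - 5 - 4) = 90*(-7) = -630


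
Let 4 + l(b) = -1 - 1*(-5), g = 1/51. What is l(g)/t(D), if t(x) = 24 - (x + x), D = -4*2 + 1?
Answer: 0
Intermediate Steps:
g = 1/51 ≈ 0.019608
D = -7 (D = -8 + 1 = -7)
l(b) = 0 (l(b) = -4 + (-1 - 1*(-5)) = -4 + (-1 + 5) = -4 + 4 = 0)
t(x) = 24 - 2*x
l(g)/t(D) = 0/(24 - 2*(-7)) = 0/(24 + 14) = 0/38 = 0*(1/38) = 0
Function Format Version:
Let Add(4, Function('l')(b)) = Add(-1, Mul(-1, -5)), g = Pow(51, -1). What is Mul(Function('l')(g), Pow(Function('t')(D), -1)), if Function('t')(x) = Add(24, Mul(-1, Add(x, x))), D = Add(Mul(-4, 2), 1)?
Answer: 0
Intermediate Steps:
g = Rational(1, 51) ≈ 0.019608
D = -7 (D = Add(-8, 1) = -7)
Function('l')(b) = 0 (Function('l')(b) = Add(-4, Add(-1, Mul(-1, -5))) = Add(-4, Add(-1, 5)) = Add(-4, 4) = 0)
Function('t')(x) = Add(24, Mul(-2, x)) (Function('t')(x) = Add(24, Mul(-1, Mul(2, x))) = Add(24, Mul(-2, x)))
Mul(Function('l')(g), Pow(Function('t')(D), -1)) = Mul(0, Pow(Add(24, Mul(-2, -7)), -1)) = Mul(0, Pow(Add(24, 14), -1)) = Mul(0, Pow(38, -1)) = Mul(0, Rational(1, 38)) = 0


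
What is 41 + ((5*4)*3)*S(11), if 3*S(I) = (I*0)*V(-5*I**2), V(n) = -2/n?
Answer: 41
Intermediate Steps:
S(I) = 0 (S(I) = ((I*0)*(-2*(-1/(5*I**2))))/3 = (0*(-(-2)/(5*I**2)))/3 = (0*(2/(5*I**2)))/3 = (1/3)*0 = 0)
41 + ((5*4)*3)*S(11) = 41 + ((5*4)*3)*0 = 41 + (20*3)*0 = 41 + 60*0 = 41 + 0 = 41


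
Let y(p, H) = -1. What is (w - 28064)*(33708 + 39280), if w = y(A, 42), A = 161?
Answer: -2048408220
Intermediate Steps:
w = -1
(w - 28064)*(33708 + 39280) = (-1 - 28064)*(33708 + 39280) = -28065*72988 = -2048408220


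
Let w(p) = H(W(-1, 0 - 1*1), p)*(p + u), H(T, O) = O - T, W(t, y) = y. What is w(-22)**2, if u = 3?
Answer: 159201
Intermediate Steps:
w(p) = (1 + p)*(3 + p) (w(p) = (p - (0 - 1*1))*(p + 3) = (p - (0 - 1))*(3 + p) = (p - 1*(-1))*(3 + p) = (p + 1)*(3 + p) = (1 + p)*(3 + p))
w(-22)**2 = ((1 - 22)*(3 - 22))**2 = (-21*(-19))**2 = 399**2 = 159201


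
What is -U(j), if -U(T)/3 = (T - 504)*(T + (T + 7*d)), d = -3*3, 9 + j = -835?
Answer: 7081044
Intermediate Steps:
j = -844 (j = -9 - 835 = -844)
d = -9
U(T) = -3*(-504 + T)*(-63 + 2*T) (U(T) = -3*(T - 504)*(T + (T + 7*(-9))) = -3*(-504 + T)*(T + (T - 63)) = -3*(-504 + T)*(T + (-63 + T)) = -3*(-504 + T)*(-63 + 2*T))
-U(j) = -(-95256 - 6*(-844)**2 + 3213*(-844)) = -(-95256 - 6*712336 - 2711772) = -(-95256 - 4274016 - 2711772) = -1*(-7081044) = 7081044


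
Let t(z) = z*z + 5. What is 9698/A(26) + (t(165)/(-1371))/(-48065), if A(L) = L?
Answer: 4915930225/13179423 ≈ 373.00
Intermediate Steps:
t(z) = 5 + z**2 (t(z) = z**2 + 5 = 5 + z**2)
9698/A(26) + (t(165)/(-1371))/(-48065) = 9698/26 + ((5 + 165**2)/(-1371))/(-48065) = 9698*(1/26) + ((5 + 27225)*(-1/1371))*(-1/48065) = 373 + (27230*(-1/1371))*(-1/48065) = 373 - 27230/1371*(-1/48065) = 373 + 5446/13179423 = 4915930225/13179423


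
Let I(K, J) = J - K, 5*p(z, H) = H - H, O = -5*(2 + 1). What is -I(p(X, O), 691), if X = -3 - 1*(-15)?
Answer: -691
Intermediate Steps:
O = -15 (O = -5*3 = -15)
X = 12 (X = -3 + 15 = 12)
p(z, H) = 0 (p(z, H) = (H - H)/5 = (⅕)*0 = 0)
-I(p(X, O), 691) = -(691 - 1*0) = -(691 + 0) = -1*691 = -691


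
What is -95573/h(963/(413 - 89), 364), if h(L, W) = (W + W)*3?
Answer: -95573/2184 ≈ -43.760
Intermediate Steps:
h(L, W) = 6*W (h(L, W) = (2*W)*3 = 6*W)
-95573/h(963/(413 - 89), 364) = -95573/(6*364) = -95573/2184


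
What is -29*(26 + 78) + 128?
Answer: -2888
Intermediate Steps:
-29*(26 + 78) + 128 = -29*104 + 128 = -3016 + 128 = -2888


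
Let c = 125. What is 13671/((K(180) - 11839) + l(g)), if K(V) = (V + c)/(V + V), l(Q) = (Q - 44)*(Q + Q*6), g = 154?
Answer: 984312/7685413 ≈ 0.12808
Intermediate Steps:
l(Q) = 7*Q*(-44 + Q) (l(Q) = (-44 + Q)*(Q + 6*Q) = (-44 + Q)*(7*Q) = 7*Q*(-44 + Q))
K(V) = (125 + V)/(2*V) (K(V) = (V + 125)/(V + V) = (125 + V)/((2*V)) = (125 + V)*(1/(2*V)) = (125 + V)/(2*V))
13671/((K(180) - 11839) + l(g)) = 13671/(((½)*(125 + 180)/180 - 11839) + 7*154*(-44 + 154)) = 13671/(((½)*(1/180)*305 - 11839) + 7*154*110) = 13671/((61/72 - 11839) + 118580) = 13671/(-852347/72 + 118580) = 13671/(7685413/72) = 13671*(72/7685413) = 984312/7685413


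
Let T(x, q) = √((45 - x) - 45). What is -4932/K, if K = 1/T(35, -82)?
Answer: -4932*I*√35 ≈ -29178.0*I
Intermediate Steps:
T(x, q) = √(-x)
K = -I*√35/35 (K = 1/(√(-1*35)) = 1/(√(-35)) = 1/(I*√35) = -I*√35/35 ≈ -0.16903*I)
-4932/K = -4932*I*√35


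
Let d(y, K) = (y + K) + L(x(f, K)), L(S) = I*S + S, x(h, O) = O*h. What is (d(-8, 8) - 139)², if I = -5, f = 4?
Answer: 71289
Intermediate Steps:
L(S) = -4*S (L(S) = -5*S + S = -4*S)
d(y, K) = y - 15*K (d(y, K) = (y + K) - 4*K*4 = (K + y) - 16*K = y - 15*K)
(d(-8, 8) - 139)² = ((-8 - 15*8) - 139)² = ((-8 - 120) - 139)² = (-128 - 139)² = (-267)² = 71289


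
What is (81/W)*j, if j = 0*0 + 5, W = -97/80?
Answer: -32400/97 ≈ -334.02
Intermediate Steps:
W = -97/80 (W = -97*1/80 = -97/80 ≈ -1.2125)
j = 5 (j = 0 + 5 = 5)
(81/W)*j = (81/(-97/80))*5 = -80/97*81*5 = -6480/97*5 = -32400/97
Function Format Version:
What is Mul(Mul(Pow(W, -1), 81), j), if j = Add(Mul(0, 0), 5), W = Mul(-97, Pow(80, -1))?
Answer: Rational(-32400, 97) ≈ -334.02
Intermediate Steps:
W = Rational(-97, 80) (W = Mul(-97, Rational(1, 80)) = Rational(-97, 80) ≈ -1.2125)
j = 5 (j = Add(0, 5) = 5)
Mul(Mul(Pow(W, -1), 81), j) = Mul(Mul(Pow(Rational(-97, 80), -1), 81), 5) = Mul(Mul(Rational(-80, 97), 81), 5) = Mul(Rational(-6480, 97), 5) = Rational(-32400, 97)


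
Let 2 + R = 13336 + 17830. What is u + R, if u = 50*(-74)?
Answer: 27464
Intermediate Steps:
u = -3700
R = 31164 (R = -2 + (13336 + 17830) = -2 + 31166 = 31164)
u + R = -3700 + 31164 = 27464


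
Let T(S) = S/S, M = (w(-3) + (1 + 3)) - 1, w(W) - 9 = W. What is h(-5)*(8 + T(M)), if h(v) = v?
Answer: -45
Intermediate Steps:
w(W) = 9 + W
M = 9 (M = ((9 - 3) + (1 + 3)) - 1 = (6 + 4) - 1 = 10 - 1 = 9)
T(S) = 1
h(-5)*(8 + T(M)) = -5*(8 + 1) = -5*9 = -45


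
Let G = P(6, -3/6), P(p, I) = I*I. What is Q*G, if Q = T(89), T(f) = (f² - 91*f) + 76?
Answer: -51/2 ≈ -25.500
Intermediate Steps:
P(p, I) = I²
T(f) = 76 + f² - 91*f
Q = -102 (Q = 76 + 89² - 91*89 = 76 + 7921 - 8099 = -102)
G = ¼ (G = (-3/6)² = (-3*⅙)² = (-½)² = ¼ ≈ 0.25000)
Q*G = -102*¼ = -51/2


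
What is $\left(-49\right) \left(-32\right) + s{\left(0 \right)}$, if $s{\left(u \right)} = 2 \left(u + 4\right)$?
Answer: $1576$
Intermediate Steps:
$s{\left(u \right)} = 8 + 2 u$ ($s{\left(u \right)} = 2 \left(4 + u\right) = 8 + 2 u$)
$\left(-49\right) \left(-32\right) + s{\left(0 \right)} = \left(-49\right) \left(-32\right) + \left(8 + 2 \cdot 0\right) = 1568 + \left(8 + 0\right) = 1568 + 8 = 1576$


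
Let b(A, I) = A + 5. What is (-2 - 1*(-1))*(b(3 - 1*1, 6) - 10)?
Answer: 3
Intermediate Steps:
b(A, I) = 5 + A
(-2 - 1*(-1))*(b(3 - 1*1, 6) - 10) = (-2 - 1*(-1))*((5 + (3 - 1*1)) - 10) = (-2 + 1)*((5 + (3 - 1)) - 10) = -((5 + 2) - 10) = -(7 - 10) = -1*(-3) = 3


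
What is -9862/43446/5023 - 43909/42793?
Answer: -4791325257044/4669342318797 ≈ -1.0261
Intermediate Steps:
-9862/43446/5023 - 43909/42793 = -9862*1/43446*(1/5023) - 43909*1/42793 = -4931/21723*1/5023 - 43909/42793 = -4931/109114629 - 43909/42793 = -4791325257044/4669342318797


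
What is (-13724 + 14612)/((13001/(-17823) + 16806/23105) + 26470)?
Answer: 365678768520/10900356130283 ≈ 0.033547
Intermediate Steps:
(-13724 + 14612)/((13001/(-17823) + 16806/23105) + 26470) = 888/((13001*(-1/17823) + 16806*(1/23105)) + 26470) = 888/((-13001/17823 + 16806/23105) + 26470) = 888/(-854767/411800415 + 26470) = 888/(10900356130283/411800415) = 888*(411800415/10900356130283) = 365678768520/10900356130283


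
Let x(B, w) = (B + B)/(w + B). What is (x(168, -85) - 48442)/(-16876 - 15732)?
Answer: 2010175/1353232 ≈ 1.4855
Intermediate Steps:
x(B, w) = 2*B/(B + w) (x(B, w) = (2*B)/(B + w) = 2*B/(B + w))
(x(168, -85) - 48442)/(-16876 - 15732) = (2*168/(168 - 85) - 48442)/(-16876 - 15732) = (2*168/83 - 48442)/(-32608) = (2*168*(1/83) - 48442)*(-1/32608) = (336/83 - 48442)*(-1/32608) = -4020350/83*(-1/32608) = 2010175/1353232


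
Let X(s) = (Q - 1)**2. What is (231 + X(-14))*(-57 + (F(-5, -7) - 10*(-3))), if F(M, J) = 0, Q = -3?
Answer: -6669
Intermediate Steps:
X(s) = 16 (X(s) = (-3 - 1)**2 = (-4)**2 = 16)
(231 + X(-14))*(-57 + (F(-5, -7) - 10*(-3))) = (231 + 16)*(-57 + (0 - 10*(-3))) = 247*(-57 + (0 + 30)) = 247*(-57 + 30) = 247*(-27) = -6669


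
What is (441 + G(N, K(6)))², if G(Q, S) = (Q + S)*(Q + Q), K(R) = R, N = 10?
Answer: 579121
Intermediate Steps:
G(Q, S) = 2*Q*(Q + S) (G(Q, S) = (Q + S)*(2*Q) = 2*Q*(Q + S))
(441 + G(N, K(6)))² = (441 + 2*10*(10 + 6))² = (441 + 2*10*16)² = (441 + 320)² = 761² = 579121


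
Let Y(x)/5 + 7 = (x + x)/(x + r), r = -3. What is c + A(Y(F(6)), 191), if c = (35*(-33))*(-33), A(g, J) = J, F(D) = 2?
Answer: 38306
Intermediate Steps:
Y(x) = -35 + 10*x/(-3 + x) (Y(x) = -35 + 5*((x + x)/(x - 3)) = -35 + 5*((2*x)/(-3 + x)) = -35 + 5*(2*x/(-3 + x)) = -35 + 10*x/(-3 + x))
c = 38115 (c = -1155*(-33) = 38115)
c + A(Y(F(6)), 191) = 38115 + 191 = 38306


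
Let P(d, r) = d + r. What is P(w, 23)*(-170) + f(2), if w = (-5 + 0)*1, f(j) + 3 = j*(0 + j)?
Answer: -3059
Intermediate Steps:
f(j) = -3 + j² (f(j) = -3 + j*(0 + j) = -3 + j*j = -3 + j²)
w = -5 (w = -5*1 = -5)
P(w, 23)*(-170) + f(2) = (-5 + 23)*(-170) + (-3 + 2²) = 18*(-170) + (-3 + 4) = -3060 + 1 = -3059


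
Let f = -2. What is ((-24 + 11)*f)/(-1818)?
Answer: -13/909 ≈ -0.014301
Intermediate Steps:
((-24 + 11)*f)/(-1818) = ((-24 + 11)*(-2))/(-1818) = -13*(-2)*(-1/1818) = 26*(-1/1818) = -13/909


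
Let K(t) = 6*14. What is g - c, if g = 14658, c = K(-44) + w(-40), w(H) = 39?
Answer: 14535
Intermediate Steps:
K(t) = 84
c = 123 (c = 84 + 39 = 123)
g - c = 14658 - 1*123 = 14658 - 123 = 14535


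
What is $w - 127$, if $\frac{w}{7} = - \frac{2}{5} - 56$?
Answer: $- \frac{2609}{5} \approx -521.8$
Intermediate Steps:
$w = - \frac{1974}{5}$ ($w = 7 \left(- \frac{2}{5} - 56\right) = 7 \left(- \frac{282}{5}\right) = - \frac{1974}{5} \approx -394.8$)
$w - 127 = - \frac{1974}{5} - 127 = - \frac{2609}{5}$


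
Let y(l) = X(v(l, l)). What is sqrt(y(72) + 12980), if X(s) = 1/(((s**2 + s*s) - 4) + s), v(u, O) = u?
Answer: sqrt(353413264129)/5218 ≈ 113.93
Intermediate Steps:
X(s) = 1/(-4 + s + 2*s**2) (X(s) = 1/(((s**2 + s**2) - 4) + s) = 1/((2*s**2 - 4) + s) = 1/((-4 + 2*s**2) + s) = 1/(-4 + s + 2*s**2))
y(l) = 1/(-4 + l + 2*l**2)
sqrt(y(72) + 12980) = sqrt(1/(-4 + 72 + 2*72**2) + 12980) = sqrt(1/(-4 + 72 + 2*5184) + 12980) = sqrt(1/(-4 + 72 + 10368) + 12980) = sqrt(1/10436 + 12980) = sqrt(135459281/10436) = sqrt(353413264129)/5218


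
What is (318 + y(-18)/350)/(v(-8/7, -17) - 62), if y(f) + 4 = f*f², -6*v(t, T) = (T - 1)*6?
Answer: -13183/1925 ≈ -6.8483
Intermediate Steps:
v(t, T) = 1 - T (v(t, T) = -(T - 1)*6/6 = -(-1 + T)*6/6 = -(-6 + 6*T)/6 = 1 - T)
y(f) = -4 + f³ (y(f) = -4 + f*f² = -4 + f³)
(318 + y(-18)/350)/(v(-8/7, -17) - 62) = (318 + (-4 + (-18)³)/350)/((1 - 1*(-17)) - 62) = (318 + (-4 - 5832)*(1/350))/((1 + 17) - 62) = (318 - 5836*1/350)/(18 - 62) = (318 - 2918/175)/(-44) = (52732/175)*(-1/44) = -13183/1925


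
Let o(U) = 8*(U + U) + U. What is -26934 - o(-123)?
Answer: -24843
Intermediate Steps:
o(U) = 17*U (o(U) = 8*(2*U) + U = 16*U + U = 17*U)
-26934 - o(-123) = -26934 - 17*(-123) = -26934 - 1*(-2091) = -26934 + 2091 = -24843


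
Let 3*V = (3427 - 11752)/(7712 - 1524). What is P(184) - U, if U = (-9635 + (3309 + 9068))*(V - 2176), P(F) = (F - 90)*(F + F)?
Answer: 18571467821/3094 ≈ 6.0024e+6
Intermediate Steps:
V = -2775/6188 (V = ((3427 - 11752)/(7712 - 1524))/3 = (-8325/6188)/3 = (-8325*1/6188)/3 = (⅓)*(-8325/6188) = -2775/6188 ≈ -0.44845)
P(F) = 2*F*(-90 + F) (P(F) = (-90 + F)*(2*F) = 2*F*(-90 + F))
U = -18464440173/3094 (U = (-9635 + (3309 + 9068))*(-2775/6188 - 2176) = (-9635 + 12377)*(-13467863/6188) = 2742*(-13467863/6188) = -18464440173/3094 ≈ -5.9678e+6)
P(184) - U = 2*184*(-90 + 184) - 1*(-18464440173/3094) = 2*184*94 + 18464440173/3094 = 34592 + 18464440173/3094 = 18571467821/3094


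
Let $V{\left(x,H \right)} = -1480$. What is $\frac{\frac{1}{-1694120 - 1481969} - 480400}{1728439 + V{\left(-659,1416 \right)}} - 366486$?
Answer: $- \frac{154628326983425399}{421921191027} \approx -3.6649 \cdot 10^{5}$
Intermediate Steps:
$\frac{\frac{1}{-1694120 - 1481969} - 480400}{1728439 + V{\left(-659,1416 \right)}} - 366486 = \frac{\frac{1}{-1694120 - 1481969} - 480400}{1728439 - 1480} - 366486 = \frac{\frac{1}{-3176089} - 480400}{1726959} - 366486 = \left(- \frac{1}{3176089} - 480400\right) \frac{1}{1726959} - 366486 = \left(- \frac{1525793155601}{3176089}\right) \frac{1}{1726959} - 366486 = - \frac{117368704277}{421921191027} - 366486 = - \frac{154628326983425399}{421921191027}$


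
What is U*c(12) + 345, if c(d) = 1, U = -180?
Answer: 165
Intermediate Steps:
U*c(12) + 345 = -180*1 + 345 = -180 + 345 = 165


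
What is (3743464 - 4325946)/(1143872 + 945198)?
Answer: -291241/1044535 ≈ -0.27882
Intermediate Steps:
(3743464 - 4325946)/(1143872 + 945198) = -582482/2089070 = -582482*1/2089070 = -291241/1044535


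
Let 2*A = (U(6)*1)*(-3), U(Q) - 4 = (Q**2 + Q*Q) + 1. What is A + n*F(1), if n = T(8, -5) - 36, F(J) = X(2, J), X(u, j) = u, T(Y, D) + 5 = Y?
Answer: -363/2 ≈ -181.50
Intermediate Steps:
T(Y, D) = -5 + Y
U(Q) = 5 + 2*Q**2 (U(Q) = 4 + ((Q**2 + Q*Q) + 1) = 4 + ((Q**2 + Q**2) + 1) = 4 + (2*Q**2 + 1) = 4 + (1 + 2*Q**2) = 5 + 2*Q**2)
F(J) = 2
A = -231/2 (A = (((5 + 2*6**2)*1)*(-3))/2 = (((5 + 2*36)*1)*(-3))/2 = (((5 + 72)*1)*(-3))/2 = ((77*1)*(-3))/2 = (77*(-3))/2 = (1/2)*(-231) = -231/2 ≈ -115.50)
n = -33 (n = (-5 + 8) - 36 = 3 - 36 = -33)
A + n*F(1) = -231/2 - 33*2 = -231/2 - 66 = -363/2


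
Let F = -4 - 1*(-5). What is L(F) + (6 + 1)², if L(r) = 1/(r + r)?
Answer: 99/2 ≈ 49.500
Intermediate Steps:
F = 1 (F = -4 + 5 = 1)
L(r) = 1/(2*r)
L(F) + (6 + 1)² = (½)/1 + (6 + 1)² = (½)*1 + 7² = ½ + 49 = 99/2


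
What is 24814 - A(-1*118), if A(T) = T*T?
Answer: 10890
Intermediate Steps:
A(T) = T²
24814 - A(-1*118) = 24814 - (-1*118)² = 24814 - 1*(-118)² = 24814 - 1*13924 = 24814 - 13924 = 10890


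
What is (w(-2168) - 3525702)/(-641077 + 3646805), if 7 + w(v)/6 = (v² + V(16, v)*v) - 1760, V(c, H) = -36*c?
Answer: 2009853/187858 ≈ 10.699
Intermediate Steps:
w(v) = -10602 - 3456*v + 6*v² (w(v) = -42 + 6*((v² + (-36*16)*v) - 1760) = -42 + 6*((v² - 576*v) - 1760) = -42 + 6*(-1760 + v² - 576*v) = -42 + (-10560 - 3456*v + 6*v²) = -10602 - 3456*v + 6*v²)
(w(-2168) - 3525702)/(-641077 + 3646805) = ((-10602 - 3456*(-2168) + 6*(-2168)²) - 3525702)/(-641077 + 3646805) = ((-10602 + 7492608 + 6*4700224) - 3525702)/3005728 = ((-10602 + 7492608 + 28201344) - 3525702)*(1/3005728) = (35683350 - 3525702)*(1/3005728) = 32157648*(1/3005728) = 2009853/187858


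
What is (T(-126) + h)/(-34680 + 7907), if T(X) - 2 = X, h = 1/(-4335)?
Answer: 537541/116060955 ≈ 0.0046315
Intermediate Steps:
h = -1/4335 ≈ -0.00023068
T(X) = 2 + X
(T(-126) + h)/(-34680 + 7907) = ((2 - 126) - 1/4335)/(-34680 + 7907) = (-124 - 1/4335)/(-26773) = -537541/4335*(-1/26773) = 537541/116060955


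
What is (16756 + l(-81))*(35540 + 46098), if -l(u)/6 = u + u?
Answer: 1447278464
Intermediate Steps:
l(u) = -12*u (l(u) = -6*(u + u) = -12*u)
(16756 + l(-81))*(35540 + 46098) = (16756 - 12*(-81))*(35540 + 46098) = (16756 + 972)*81638 = 17728*81638 = 1447278464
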